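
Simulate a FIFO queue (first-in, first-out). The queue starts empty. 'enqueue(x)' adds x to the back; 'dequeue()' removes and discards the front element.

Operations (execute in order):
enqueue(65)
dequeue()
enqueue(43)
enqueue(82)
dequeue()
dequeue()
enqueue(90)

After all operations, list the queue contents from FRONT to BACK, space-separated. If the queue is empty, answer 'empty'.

enqueue(65): [65]
dequeue(): []
enqueue(43): [43]
enqueue(82): [43, 82]
dequeue(): [82]
dequeue(): []
enqueue(90): [90]

Answer: 90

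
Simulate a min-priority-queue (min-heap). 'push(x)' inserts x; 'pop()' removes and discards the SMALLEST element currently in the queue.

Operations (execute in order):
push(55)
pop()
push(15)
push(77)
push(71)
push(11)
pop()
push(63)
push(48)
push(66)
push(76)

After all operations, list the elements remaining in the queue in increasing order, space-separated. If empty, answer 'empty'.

push(55): heap contents = [55]
pop() → 55: heap contents = []
push(15): heap contents = [15]
push(77): heap contents = [15, 77]
push(71): heap contents = [15, 71, 77]
push(11): heap contents = [11, 15, 71, 77]
pop() → 11: heap contents = [15, 71, 77]
push(63): heap contents = [15, 63, 71, 77]
push(48): heap contents = [15, 48, 63, 71, 77]
push(66): heap contents = [15, 48, 63, 66, 71, 77]
push(76): heap contents = [15, 48, 63, 66, 71, 76, 77]

Answer: 15 48 63 66 71 76 77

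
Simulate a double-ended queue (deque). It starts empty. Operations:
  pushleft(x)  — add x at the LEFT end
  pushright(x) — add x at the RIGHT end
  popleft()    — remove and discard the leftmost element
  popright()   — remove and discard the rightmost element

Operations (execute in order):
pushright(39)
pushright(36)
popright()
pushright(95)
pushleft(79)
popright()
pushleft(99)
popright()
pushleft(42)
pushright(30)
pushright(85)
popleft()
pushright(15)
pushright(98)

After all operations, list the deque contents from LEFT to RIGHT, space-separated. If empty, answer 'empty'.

Answer: 99 79 30 85 15 98

Derivation:
pushright(39): [39]
pushright(36): [39, 36]
popright(): [39]
pushright(95): [39, 95]
pushleft(79): [79, 39, 95]
popright(): [79, 39]
pushleft(99): [99, 79, 39]
popright(): [99, 79]
pushleft(42): [42, 99, 79]
pushright(30): [42, 99, 79, 30]
pushright(85): [42, 99, 79, 30, 85]
popleft(): [99, 79, 30, 85]
pushright(15): [99, 79, 30, 85, 15]
pushright(98): [99, 79, 30, 85, 15, 98]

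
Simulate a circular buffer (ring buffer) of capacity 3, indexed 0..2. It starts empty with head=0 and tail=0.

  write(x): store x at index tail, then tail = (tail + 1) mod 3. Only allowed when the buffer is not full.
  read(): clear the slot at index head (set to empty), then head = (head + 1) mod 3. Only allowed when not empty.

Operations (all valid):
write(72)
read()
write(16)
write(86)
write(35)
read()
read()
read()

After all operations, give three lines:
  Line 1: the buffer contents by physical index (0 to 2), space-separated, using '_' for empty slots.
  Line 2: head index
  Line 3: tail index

write(72): buf=[72 _ _], head=0, tail=1, size=1
read(): buf=[_ _ _], head=1, tail=1, size=0
write(16): buf=[_ 16 _], head=1, tail=2, size=1
write(86): buf=[_ 16 86], head=1, tail=0, size=2
write(35): buf=[35 16 86], head=1, tail=1, size=3
read(): buf=[35 _ 86], head=2, tail=1, size=2
read(): buf=[35 _ _], head=0, tail=1, size=1
read(): buf=[_ _ _], head=1, tail=1, size=0

Answer: _ _ _
1
1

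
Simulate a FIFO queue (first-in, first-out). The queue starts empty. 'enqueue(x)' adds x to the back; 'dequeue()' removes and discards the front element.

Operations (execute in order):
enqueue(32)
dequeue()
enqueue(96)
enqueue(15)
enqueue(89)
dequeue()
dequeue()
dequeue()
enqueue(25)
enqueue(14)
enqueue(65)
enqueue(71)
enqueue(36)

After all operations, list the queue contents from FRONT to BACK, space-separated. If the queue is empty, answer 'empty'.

enqueue(32): [32]
dequeue(): []
enqueue(96): [96]
enqueue(15): [96, 15]
enqueue(89): [96, 15, 89]
dequeue(): [15, 89]
dequeue(): [89]
dequeue(): []
enqueue(25): [25]
enqueue(14): [25, 14]
enqueue(65): [25, 14, 65]
enqueue(71): [25, 14, 65, 71]
enqueue(36): [25, 14, 65, 71, 36]

Answer: 25 14 65 71 36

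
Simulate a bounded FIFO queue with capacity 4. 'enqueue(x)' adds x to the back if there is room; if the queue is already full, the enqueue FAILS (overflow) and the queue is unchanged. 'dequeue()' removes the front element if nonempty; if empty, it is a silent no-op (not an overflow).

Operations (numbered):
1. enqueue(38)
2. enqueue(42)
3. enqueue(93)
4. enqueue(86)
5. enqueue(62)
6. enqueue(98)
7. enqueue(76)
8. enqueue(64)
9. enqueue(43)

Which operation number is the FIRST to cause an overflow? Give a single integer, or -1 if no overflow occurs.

1. enqueue(38): size=1
2. enqueue(42): size=2
3. enqueue(93): size=3
4. enqueue(86): size=4
5. enqueue(62): size=4=cap → OVERFLOW (fail)
6. enqueue(98): size=4=cap → OVERFLOW (fail)
7. enqueue(76): size=4=cap → OVERFLOW (fail)
8. enqueue(64): size=4=cap → OVERFLOW (fail)
9. enqueue(43): size=4=cap → OVERFLOW (fail)

Answer: 5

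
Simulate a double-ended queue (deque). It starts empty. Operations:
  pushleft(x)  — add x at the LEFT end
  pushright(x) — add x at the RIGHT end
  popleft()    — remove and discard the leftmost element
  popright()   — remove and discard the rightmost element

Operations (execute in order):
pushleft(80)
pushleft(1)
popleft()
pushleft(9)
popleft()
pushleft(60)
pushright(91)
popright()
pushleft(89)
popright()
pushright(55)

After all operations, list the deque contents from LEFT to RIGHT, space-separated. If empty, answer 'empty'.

Answer: 89 60 55

Derivation:
pushleft(80): [80]
pushleft(1): [1, 80]
popleft(): [80]
pushleft(9): [9, 80]
popleft(): [80]
pushleft(60): [60, 80]
pushright(91): [60, 80, 91]
popright(): [60, 80]
pushleft(89): [89, 60, 80]
popright(): [89, 60]
pushright(55): [89, 60, 55]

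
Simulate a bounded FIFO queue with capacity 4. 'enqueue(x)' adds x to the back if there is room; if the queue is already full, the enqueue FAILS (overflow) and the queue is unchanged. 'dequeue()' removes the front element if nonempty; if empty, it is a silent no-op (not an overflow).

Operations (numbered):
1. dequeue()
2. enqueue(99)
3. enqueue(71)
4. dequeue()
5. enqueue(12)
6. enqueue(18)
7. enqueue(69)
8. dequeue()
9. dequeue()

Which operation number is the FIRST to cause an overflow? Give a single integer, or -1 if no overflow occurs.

1. dequeue(): empty, no-op, size=0
2. enqueue(99): size=1
3. enqueue(71): size=2
4. dequeue(): size=1
5. enqueue(12): size=2
6. enqueue(18): size=3
7. enqueue(69): size=4
8. dequeue(): size=3
9. dequeue(): size=2

Answer: -1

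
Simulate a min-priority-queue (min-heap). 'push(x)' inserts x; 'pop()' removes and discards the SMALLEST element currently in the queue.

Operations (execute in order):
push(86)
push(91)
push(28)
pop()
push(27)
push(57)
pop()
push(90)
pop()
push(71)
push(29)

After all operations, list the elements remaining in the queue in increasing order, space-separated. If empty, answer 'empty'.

Answer: 29 71 86 90 91

Derivation:
push(86): heap contents = [86]
push(91): heap contents = [86, 91]
push(28): heap contents = [28, 86, 91]
pop() → 28: heap contents = [86, 91]
push(27): heap contents = [27, 86, 91]
push(57): heap contents = [27, 57, 86, 91]
pop() → 27: heap contents = [57, 86, 91]
push(90): heap contents = [57, 86, 90, 91]
pop() → 57: heap contents = [86, 90, 91]
push(71): heap contents = [71, 86, 90, 91]
push(29): heap contents = [29, 71, 86, 90, 91]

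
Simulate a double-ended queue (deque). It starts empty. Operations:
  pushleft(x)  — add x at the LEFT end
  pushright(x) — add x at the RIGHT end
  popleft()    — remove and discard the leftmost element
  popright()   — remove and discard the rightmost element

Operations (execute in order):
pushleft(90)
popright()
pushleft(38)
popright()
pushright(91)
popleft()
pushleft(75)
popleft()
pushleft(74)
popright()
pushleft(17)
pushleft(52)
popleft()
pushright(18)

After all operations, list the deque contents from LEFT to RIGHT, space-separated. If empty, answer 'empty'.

pushleft(90): [90]
popright(): []
pushleft(38): [38]
popright(): []
pushright(91): [91]
popleft(): []
pushleft(75): [75]
popleft(): []
pushleft(74): [74]
popright(): []
pushleft(17): [17]
pushleft(52): [52, 17]
popleft(): [17]
pushright(18): [17, 18]

Answer: 17 18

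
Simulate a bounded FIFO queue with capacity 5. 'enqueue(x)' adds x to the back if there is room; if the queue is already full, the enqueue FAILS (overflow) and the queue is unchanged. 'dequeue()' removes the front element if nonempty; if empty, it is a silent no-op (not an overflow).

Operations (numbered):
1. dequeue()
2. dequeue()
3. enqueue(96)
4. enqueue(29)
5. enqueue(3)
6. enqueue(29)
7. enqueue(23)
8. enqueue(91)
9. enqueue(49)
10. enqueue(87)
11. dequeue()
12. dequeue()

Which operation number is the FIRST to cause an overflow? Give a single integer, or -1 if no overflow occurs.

1. dequeue(): empty, no-op, size=0
2. dequeue(): empty, no-op, size=0
3. enqueue(96): size=1
4. enqueue(29): size=2
5. enqueue(3): size=3
6. enqueue(29): size=4
7. enqueue(23): size=5
8. enqueue(91): size=5=cap → OVERFLOW (fail)
9. enqueue(49): size=5=cap → OVERFLOW (fail)
10. enqueue(87): size=5=cap → OVERFLOW (fail)
11. dequeue(): size=4
12. dequeue(): size=3

Answer: 8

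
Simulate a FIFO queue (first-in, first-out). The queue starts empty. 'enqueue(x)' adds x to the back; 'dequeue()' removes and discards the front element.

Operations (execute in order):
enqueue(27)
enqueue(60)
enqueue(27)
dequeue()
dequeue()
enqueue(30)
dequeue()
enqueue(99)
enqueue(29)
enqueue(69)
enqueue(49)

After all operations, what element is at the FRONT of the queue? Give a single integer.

Answer: 30

Derivation:
enqueue(27): queue = [27]
enqueue(60): queue = [27, 60]
enqueue(27): queue = [27, 60, 27]
dequeue(): queue = [60, 27]
dequeue(): queue = [27]
enqueue(30): queue = [27, 30]
dequeue(): queue = [30]
enqueue(99): queue = [30, 99]
enqueue(29): queue = [30, 99, 29]
enqueue(69): queue = [30, 99, 29, 69]
enqueue(49): queue = [30, 99, 29, 69, 49]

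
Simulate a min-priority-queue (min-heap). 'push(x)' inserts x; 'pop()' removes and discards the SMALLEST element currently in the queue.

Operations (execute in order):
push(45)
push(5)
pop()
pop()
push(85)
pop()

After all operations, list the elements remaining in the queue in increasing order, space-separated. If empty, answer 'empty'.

push(45): heap contents = [45]
push(5): heap contents = [5, 45]
pop() → 5: heap contents = [45]
pop() → 45: heap contents = []
push(85): heap contents = [85]
pop() → 85: heap contents = []

Answer: empty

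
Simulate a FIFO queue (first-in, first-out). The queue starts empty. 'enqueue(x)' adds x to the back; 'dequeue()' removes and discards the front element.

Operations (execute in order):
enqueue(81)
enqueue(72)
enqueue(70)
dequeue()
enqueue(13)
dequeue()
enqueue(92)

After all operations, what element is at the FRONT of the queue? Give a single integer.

Answer: 70

Derivation:
enqueue(81): queue = [81]
enqueue(72): queue = [81, 72]
enqueue(70): queue = [81, 72, 70]
dequeue(): queue = [72, 70]
enqueue(13): queue = [72, 70, 13]
dequeue(): queue = [70, 13]
enqueue(92): queue = [70, 13, 92]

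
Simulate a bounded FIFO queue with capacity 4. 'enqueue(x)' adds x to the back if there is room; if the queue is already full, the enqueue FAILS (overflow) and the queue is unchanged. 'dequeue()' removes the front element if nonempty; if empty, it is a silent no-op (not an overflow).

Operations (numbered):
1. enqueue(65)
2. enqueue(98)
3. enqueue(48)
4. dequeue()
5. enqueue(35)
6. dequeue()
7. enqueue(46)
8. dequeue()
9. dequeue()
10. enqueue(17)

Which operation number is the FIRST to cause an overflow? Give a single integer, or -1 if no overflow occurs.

Answer: -1

Derivation:
1. enqueue(65): size=1
2. enqueue(98): size=2
3. enqueue(48): size=3
4. dequeue(): size=2
5. enqueue(35): size=3
6. dequeue(): size=2
7. enqueue(46): size=3
8. dequeue(): size=2
9. dequeue(): size=1
10. enqueue(17): size=2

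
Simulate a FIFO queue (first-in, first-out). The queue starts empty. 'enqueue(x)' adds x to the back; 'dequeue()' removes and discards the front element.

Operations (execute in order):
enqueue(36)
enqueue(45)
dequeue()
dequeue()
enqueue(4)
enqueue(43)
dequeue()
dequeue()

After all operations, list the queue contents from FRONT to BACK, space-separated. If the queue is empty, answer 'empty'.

enqueue(36): [36]
enqueue(45): [36, 45]
dequeue(): [45]
dequeue(): []
enqueue(4): [4]
enqueue(43): [4, 43]
dequeue(): [43]
dequeue(): []

Answer: empty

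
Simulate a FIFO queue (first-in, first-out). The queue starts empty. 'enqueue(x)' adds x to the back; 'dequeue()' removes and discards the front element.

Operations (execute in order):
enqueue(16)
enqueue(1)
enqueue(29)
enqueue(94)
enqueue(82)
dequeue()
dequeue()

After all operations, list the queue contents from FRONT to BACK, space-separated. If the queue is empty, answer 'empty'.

Answer: 29 94 82

Derivation:
enqueue(16): [16]
enqueue(1): [16, 1]
enqueue(29): [16, 1, 29]
enqueue(94): [16, 1, 29, 94]
enqueue(82): [16, 1, 29, 94, 82]
dequeue(): [1, 29, 94, 82]
dequeue(): [29, 94, 82]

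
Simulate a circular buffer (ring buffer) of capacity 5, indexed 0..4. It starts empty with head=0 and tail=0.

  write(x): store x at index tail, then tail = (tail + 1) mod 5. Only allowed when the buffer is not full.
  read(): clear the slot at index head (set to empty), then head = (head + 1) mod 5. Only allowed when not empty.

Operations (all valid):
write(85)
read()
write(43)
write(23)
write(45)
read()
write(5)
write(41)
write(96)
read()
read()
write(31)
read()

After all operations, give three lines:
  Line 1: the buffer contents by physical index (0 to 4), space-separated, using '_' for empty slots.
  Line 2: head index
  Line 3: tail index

write(85): buf=[85 _ _ _ _], head=0, tail=1, size=1
read(): buf=[_ _ _ _ _], head=1, tail=1, size=0
write(43): buf=[_ 43 _ _ _], head=1, tail=2, size=1
write(23): buf=[_ 43 23 _ _], head=1, tail=3, size=2
write(45): buf=[_ 43 23 45 _], head=1, tail=4, size=3
read(): buf=[_ _ 23 45 _], head=2, tail=4, size=2
write(5): buf=[_ _ 23 45 5], head=2, tail=0, size=3
write(41): buf=[41 _ 23 45 5], head=2, tail=1, size=4
write(96): buf=[41 96 23 45 5], head=2, tail=2, size=5
read(): buf=[41 96 _ 45 5], head=3, tail=2, size=4
read(): buf=[41 96 _ _ 5], head=4, tail=2, size=3
write(31): buf=[41 96 31 _ 5], head=4, tail=3, size=4
read(): buf=[41 96 31 _ _], head=0, tail=3, size=3

Answer: 41 96 31 _ _
0
3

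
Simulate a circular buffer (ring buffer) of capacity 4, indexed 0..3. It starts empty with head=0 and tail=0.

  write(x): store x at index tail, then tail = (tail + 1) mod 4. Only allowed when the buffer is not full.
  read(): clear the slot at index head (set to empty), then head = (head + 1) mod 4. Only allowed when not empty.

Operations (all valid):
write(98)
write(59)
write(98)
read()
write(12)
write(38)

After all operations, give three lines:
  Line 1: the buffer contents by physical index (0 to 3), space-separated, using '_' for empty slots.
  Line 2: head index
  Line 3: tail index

write(98): buf=[98 _ _ _], head=0, tail=1, size=1
write(59): buf=[98 59 _ _], head=0, tail=2, size=2
write(98): buf=[98 59 98 _], head=0, tail=3, size=3
read(): buf=[_ 59 98 _], head=1, tail=3, size=2
write(12): buf=[_ 59 98 12], head=1, tail=0, size=3
write(38): buf=[38 59 98 12], head=1, tail=1, size=4

Answer: 38 59 98 12
1
1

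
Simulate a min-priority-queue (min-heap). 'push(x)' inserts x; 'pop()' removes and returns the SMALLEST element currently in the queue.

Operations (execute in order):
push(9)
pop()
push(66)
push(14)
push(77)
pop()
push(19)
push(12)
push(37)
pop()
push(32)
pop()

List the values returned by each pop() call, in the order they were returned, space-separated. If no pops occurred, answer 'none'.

Answer: 9 14 12 19

Derivation:
push(9): heap contents = [9]
pop() → 9: heap contents = []
push(66): heap contents = [66]
push(14): heap contents = [14, 66]
push(77): heap contents = [14, 66, 77]
pop() → 14: heap contents = [66, 77]
push(19): heap contents = [19, 66, 77]
push(12): heap contents = [12, 19, 66, 77]
push(37): heap contents = [12, 19, 37, 66, 77]
pop() → 12: heap contents = [19, 37, 66, 77]
push(32): heap contents = [19, 32, 37, 66, 77]
pop() → 19: heap contents = [32, 37, 66, 77]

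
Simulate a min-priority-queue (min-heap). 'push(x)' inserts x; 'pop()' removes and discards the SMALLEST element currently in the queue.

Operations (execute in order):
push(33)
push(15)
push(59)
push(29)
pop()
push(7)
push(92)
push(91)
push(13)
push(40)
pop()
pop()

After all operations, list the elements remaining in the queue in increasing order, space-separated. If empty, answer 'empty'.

push(33): heap contents = [33]
push(15): heap contents = [15, 33]
push(59): heap contents = [15, 33, 59]
push(29): heap contents = [15, 29, 33, 59]
pop() → 15: heap contents = [29, 33, 59]
push(7): heap contents = [7, 29, 33, 59]
push(92): heap contents = [7, 29, 33, 59, 92]
push(91): heap contents = [7, 29, 33, 59, 91, 92]
push(13): heap contents = [7, 13, 29, 33, 59, 91, 92]
push(40): heap contents = [7, 13, 29, 33, 40, 59, 91, 92]
pop() → 7: heap contents = [13, 29, 33, 40, 59, 91, 92]
pop() → 13: heap contents = [29, 33, 40, 59, 91, 92]

Answer: 29 33 40 59 91 92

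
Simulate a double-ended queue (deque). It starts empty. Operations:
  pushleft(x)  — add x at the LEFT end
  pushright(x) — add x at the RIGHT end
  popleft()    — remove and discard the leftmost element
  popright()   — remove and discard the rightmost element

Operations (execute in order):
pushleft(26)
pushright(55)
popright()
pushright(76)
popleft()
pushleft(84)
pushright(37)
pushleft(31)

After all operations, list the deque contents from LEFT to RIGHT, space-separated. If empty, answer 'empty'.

Answer: 31 84 76 37

Derivation:
pushleft(26): [26]
pushright(55): [26, 55]
popright(): [26]
pushright(76): [26, 76]
popleft(): [76]
pushleft(84): [84, 76]
pushright(37): [84, 76, 37]
pushleft(31): [31, 84, 76, 37]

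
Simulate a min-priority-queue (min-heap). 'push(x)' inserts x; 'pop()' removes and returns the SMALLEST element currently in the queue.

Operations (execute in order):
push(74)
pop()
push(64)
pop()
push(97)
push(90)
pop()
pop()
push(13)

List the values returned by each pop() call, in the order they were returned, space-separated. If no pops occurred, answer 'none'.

push(74): heap contents = [74]
pop() → 74: heap contents = []
push(64): heap contents = [64]
pop() → 64: heap contents = []
push(97): heap contents = [97]
push(90): heap contents = [90, 97]
pop() → 90: heap contents = [97]
pop() → 97: heap contents = []
push(13): heap contents = [13]

Answer: 74 64 90 97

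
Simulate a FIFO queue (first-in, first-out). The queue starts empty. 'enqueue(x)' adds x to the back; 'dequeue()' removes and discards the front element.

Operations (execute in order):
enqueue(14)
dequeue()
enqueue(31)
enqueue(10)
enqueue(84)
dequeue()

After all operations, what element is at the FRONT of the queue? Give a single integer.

Answer: 10

Derivation:
enqueue(14): queue = [14]
dequeue(): queue = []
enqueue(31): queue = [31]
enqueue(10): queue = [31, 10]
enqueue(84): queue = [31, 10, 84]
dequeue(): queue = [10, 84]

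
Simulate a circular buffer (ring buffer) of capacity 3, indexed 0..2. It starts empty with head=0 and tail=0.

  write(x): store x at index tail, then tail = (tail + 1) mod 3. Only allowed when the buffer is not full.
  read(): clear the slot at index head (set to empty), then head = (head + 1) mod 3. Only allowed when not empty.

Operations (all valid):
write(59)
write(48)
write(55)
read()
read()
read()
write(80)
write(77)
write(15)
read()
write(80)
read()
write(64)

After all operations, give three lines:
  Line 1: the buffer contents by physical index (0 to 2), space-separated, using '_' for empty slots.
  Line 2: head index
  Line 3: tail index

Answer: 80 64 15
2
2

Derivation:
write(59): buf=[59 _ _], head=0, tail=1, size=1
write(48): buf=[59 48 _], head=0, tail=2, size=2
write(55): buf=[59 48 55], head=0, tail=0, size=3
read(): buf=[_ 48 55], head=1, tail=0, size=2
read(): buf=[_ _ 55], head=2, tail=0, size=1
read(): buf=[_ _ _], head=0, tail=0, size=0
write(80): buf=[80 _ _], head=0, tail=1, size=1
write(77): buf=[80 77 _], head=0, tail=2, size=2
write(15): buf=[80 77 15], head=0, tail=0, size=3
read(): buf=[_ 77 15], head=1, tail=0, size=2
write(80): buf=[80 77 15], head=1, tail=1, size=3
read(): buf=[80 _ 15], head=2, tail=1, size=2
write(64): buf=[80 64 15], head=2, tail=2, size=3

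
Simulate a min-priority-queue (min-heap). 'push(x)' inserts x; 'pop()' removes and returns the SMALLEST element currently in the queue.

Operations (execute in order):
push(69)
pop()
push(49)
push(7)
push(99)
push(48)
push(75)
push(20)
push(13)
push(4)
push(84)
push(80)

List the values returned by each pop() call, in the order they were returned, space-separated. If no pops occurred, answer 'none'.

Answer: 69

Derivation:
push(69): heap contents = [69]
pop() → 69: heap contents = []
push(49): heap contents = [49]
push(7): heap contents = [7, 49]
push(99): heap contents = [7, 49, 99]
push(48): heap contents = [7, 48, 49, 99]
push(75): heap contents = [7, 48, 49, 75, 99]
push(20): heap contents = [7, 20, 48, 49, 75, 99]
push(13): heap contents = [7, 13, 20, 48, 49, 75, 99]
push(4): heap contents = [4, 7, 13, 20, 48, 49, 75, 99]
push(84): heap contents = [4, 7, 13, 20, 48, 49, 75, 84, 99]
push(80): heap contents = [4, 7, 13, 20, 48, 49, 75, 80, 84, 99]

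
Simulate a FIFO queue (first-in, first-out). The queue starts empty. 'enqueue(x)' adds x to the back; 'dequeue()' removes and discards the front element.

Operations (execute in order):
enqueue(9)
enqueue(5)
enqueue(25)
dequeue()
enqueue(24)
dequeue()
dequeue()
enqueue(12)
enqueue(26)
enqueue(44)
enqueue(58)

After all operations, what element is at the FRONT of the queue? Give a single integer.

enqueue(9): queue = [9]
enqueue(5): queue = [9, 5]
enqueue(25): queue = [9, 5, 25]
dequeue(): queue = [5, 25]
enqueue(24): queue = [5, 25, 24]
dequeue(): queue = [25, 24]
dequeue(): queue = [24]
enqueue(12): queue = [24, 12]
enqueue(26): queue = [24, 12, 26]
enqueue(44): queue = [24, 12, 26, 44]
enqueue(58): queue = [24, 12, 26, 44, 58]

Answer: 24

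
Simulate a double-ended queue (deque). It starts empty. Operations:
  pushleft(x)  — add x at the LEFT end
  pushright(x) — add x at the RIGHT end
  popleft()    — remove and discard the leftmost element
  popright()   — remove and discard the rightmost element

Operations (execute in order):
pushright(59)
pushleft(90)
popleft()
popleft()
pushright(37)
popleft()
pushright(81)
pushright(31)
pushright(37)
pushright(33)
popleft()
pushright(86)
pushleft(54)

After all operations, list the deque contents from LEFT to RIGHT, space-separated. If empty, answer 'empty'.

pushright(59): [59]
pushleft(90): [90, 59]
popleft(): [59]
popleft(): []
pushright(37): [37]
popleft(): []
pushright(81): [81]
pushright(31): [81, 31]
pushright(37): [81, 31, 37]
pushright(33): [81, 31, 37, 33]
popleft(): [31, 37, 33]
pushright(86): [31, 37, 33, 86]
pushleft(54): [54, 31, 37, 33, 86]

Answer: 54 31 37 33 86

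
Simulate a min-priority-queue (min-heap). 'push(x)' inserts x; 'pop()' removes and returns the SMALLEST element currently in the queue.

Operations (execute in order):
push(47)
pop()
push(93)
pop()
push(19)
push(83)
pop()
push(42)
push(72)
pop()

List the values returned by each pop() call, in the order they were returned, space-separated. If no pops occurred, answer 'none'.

push(47): heap contents = [47]
pop() → 47: heap contents = []
push(93): heap contents = [93]
pop() → 93: heap contents = []
push(19): heap contents = [19]
push(83): heap contents = [19, 83]
pop() → 19: heap contents = [83]
push(42): heap contents = [42, 83]
push(72): heap contents = [42, 72, 83]
pop() → 42: heap contents = [72, 83]

Answer: 47 93 19 42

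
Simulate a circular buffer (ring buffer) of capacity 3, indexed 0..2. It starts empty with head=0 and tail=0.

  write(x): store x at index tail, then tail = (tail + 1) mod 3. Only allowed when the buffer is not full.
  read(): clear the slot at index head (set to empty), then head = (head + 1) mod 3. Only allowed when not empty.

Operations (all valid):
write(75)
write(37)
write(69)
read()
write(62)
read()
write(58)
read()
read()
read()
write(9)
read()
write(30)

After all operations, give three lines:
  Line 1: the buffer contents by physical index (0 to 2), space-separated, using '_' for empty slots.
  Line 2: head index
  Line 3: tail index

Answer: 30 _ _
0
1

Derivation:
write(75): buf=[75 _ _], head=0, tail=1, size=1
write(37): buf=[75 37 _], head=0, tail=2, size=2
write(69): buf=[75 37 69], head=0, tail=0, size=3
read(): buf=[_ 37 69], head=1, tail=0, size=2
write(62): buf=[62 37 69], head=1, tail=1, size=3
read(): buf=[62 _ 69], head=2, tail=1, size=2
write(58): buf=[62 58 69], head=2, tail=2, size=3
read(): buf=[62 58 _], head=0, tail=2, size=2
read(): buf=[_ 58 _], head=1, tail=2, size=1
read(): buf=[_ _ _], head=2, tail=2, size=0
write(9): buf=[_ _ 9], head=2, tail=0, size=1
read(): buf=[_ _ _], head=0, tail=0, size=0
write(30): buf=[30 _ _], head=0, tail=1, size=1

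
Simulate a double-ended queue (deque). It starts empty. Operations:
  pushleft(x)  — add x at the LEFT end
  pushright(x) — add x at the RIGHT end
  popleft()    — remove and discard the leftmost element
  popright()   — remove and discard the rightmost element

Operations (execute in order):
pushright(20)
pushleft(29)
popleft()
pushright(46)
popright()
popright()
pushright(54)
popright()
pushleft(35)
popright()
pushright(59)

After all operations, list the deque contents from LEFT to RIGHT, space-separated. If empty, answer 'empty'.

Answer: 59

Derivation:
pushright(20): [20]
pushleft(29): [29, 20]
popleft(): [20]
pushright(46): [20, 46]
popright(): [20]
popright(): []
pushright(54): [54]
popright(): []
pushleft(35): [35]
popright(): []
pushright(59): [59]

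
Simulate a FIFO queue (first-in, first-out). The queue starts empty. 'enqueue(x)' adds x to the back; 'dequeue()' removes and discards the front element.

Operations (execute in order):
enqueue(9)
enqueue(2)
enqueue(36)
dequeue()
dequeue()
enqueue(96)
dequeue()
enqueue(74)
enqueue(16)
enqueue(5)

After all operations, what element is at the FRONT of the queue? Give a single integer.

enqueue(9): queue = [9]
enqueue(2): queue = [9, 2]
enqueue(36): queue = [9, 2, 36]
dequeue(): queue = [2, 36]
dequeue(): queue = [36]
enqueue(96): queue = [36, 96]
dequeue(): queue = [96]
enqueue(74): queue = [96, 74]
enqueue(16): queue = [96, 74, 16]
enqueue(5): queue = [96, 74, 16, 5]

Answer: 96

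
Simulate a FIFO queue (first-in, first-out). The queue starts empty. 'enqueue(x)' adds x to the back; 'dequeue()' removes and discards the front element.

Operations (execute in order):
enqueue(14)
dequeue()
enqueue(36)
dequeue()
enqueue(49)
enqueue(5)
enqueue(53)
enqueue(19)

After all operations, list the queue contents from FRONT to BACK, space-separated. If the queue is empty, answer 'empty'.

enqueue(14): [14]
dequeue(): []
enqueue(36): [36]
dequeue(): []
enqueue(49): [49]
enqueue(5): [49, 5]
enqueue(53): [49, 5, 53]
enqueue(19): [49, 5, 53, 19]

Answer: 49 5 53 19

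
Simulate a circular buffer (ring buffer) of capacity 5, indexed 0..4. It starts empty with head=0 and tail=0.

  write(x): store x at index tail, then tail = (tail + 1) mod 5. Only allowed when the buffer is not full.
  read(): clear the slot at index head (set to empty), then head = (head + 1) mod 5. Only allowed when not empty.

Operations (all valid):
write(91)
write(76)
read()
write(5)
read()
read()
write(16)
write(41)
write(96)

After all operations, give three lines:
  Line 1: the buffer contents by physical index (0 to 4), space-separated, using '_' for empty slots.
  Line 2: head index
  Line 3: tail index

Answer: 96 _ _ 16 41
3
1

Derivation:
write(91): buf=[91 _ _ _ _], head=0, tail=1, size=1
write(76): buf=[91 76 _ _ _], head=0, tail=2, size=2
read(): buf=[_ 76 _ _ _], head=1, tail=2, size=1
write(5): buf=[_ 76 5 _ _], head=1, tail=3, size=2
read(): buf=[_ _ 5 _ _], head=2, tail=3, size=1
read(): buf=[_ _ _ _ _], head=3, tail=3, size=0
write(16): buf=[_ _ _ 16 _], head=3, tail=4, size=1
write(41): buf=[_ _ _ 16 41], head=3, tail=0, size=2
write(96): buf=[96 _ _ 16 41], head=3, tail=1, size=3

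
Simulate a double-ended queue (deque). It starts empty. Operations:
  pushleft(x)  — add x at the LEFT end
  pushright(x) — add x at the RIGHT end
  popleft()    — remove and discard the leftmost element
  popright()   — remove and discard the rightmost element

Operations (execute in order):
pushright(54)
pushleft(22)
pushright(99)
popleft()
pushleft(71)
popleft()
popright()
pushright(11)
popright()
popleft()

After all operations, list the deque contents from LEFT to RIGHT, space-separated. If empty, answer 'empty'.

Answer: empty

Derivation:
pushright(54): [54]
pushleft(22): [22, 54]
pushright(99): [22, 54, 99]
popleft(): [54, 99]
pushleft(71): [71, 54, 99]
popleft(): [54, 99]
popright(): [54]
pushright(11): [54, 11]
popright(): [54]
popleft(): []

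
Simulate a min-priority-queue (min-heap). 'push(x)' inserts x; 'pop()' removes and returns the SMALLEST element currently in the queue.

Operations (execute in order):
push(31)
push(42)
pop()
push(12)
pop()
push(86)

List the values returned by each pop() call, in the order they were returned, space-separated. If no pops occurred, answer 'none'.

push(31): heap contents = [31]
push(42): heap contents = [31, 42]
pop() → 31: heap contents = [42]
push(12): heap contents = [12, 42]
pop() → 12: heap contents = [42]
push(86): heap contents = [42, 86]

Answer: 31 12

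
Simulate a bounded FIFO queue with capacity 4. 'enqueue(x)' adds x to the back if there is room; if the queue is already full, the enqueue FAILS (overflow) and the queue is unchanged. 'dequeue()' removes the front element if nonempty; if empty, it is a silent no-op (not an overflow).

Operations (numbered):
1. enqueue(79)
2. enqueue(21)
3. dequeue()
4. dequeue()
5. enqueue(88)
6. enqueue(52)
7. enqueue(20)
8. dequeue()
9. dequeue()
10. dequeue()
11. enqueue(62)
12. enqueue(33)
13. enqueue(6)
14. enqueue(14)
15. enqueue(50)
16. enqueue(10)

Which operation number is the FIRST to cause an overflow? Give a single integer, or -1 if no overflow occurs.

Answer: 15

Derivation:
1. enqueue(79): size=1
2. enqueue(21): size=2
3. dequeue(): size=1
4. dequeue(): size=0
5. enqueue(88): size=1
6. enqueue(52): size=2
7. enqueue(20): size=3
8. dequeue(): size=2
9. dequeue(): size=1
10. dequeue(): size=0
11. enqueue(62): size=1
12. enqueue(33): size=2
13. enqueue(6): size=3
14. enqueue(14): size=4
15. enqueue(50): size=4=cap → OVERFLOW (fail)
16. enqueue(10): size=4=cap → OVERFLOW (fail)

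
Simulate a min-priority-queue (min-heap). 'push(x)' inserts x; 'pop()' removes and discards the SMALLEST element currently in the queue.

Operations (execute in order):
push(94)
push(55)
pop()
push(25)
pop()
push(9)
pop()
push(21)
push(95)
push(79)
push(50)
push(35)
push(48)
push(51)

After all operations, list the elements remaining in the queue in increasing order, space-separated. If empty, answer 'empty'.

push(94): heap contents = [94]
push(55): heap contents = [55, 94]
pop() → 55: heap contents = [94]
push(25): heap contents = [25, 94]
pop() → 25: heap contents = [94]
push(9): heap contents = [9, 94]
pop() → 9: heap contents = [94]
push(21): heap contents = [21, 94]
push(95): heap contents = [21, 94, 95]
push(79): heap contents = [21, 79, 94, 95]
push(50): heap contents = [21, 50, 79, 94, 95]
push(35): heap contents = [21, 35, 50, 79, 94, 95]
push(48): heap contents = [21, 35, 48, 50, 79, 94, 95]
push(51): heap contents = [21, 35, 48, 50, 51, 79, 94, 95]

Answer: 21 35 48 50 51 79 94 95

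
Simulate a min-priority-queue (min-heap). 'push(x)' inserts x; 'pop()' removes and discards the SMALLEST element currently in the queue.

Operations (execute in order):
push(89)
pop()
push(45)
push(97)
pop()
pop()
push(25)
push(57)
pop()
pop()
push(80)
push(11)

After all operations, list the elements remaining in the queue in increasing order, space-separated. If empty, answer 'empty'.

Answer: 11 80

Derivation:
push(89): heap contents = [89]
pop() → 89: heap contents = []
push(45): heap contents = [45]
push(97): heap contents = [45, 97]
pop() → 45: heap contents = [97]
pop() → 97: heap contents = []
push(25): heap contents = [25]
push(57): heap contents = [25, 57]
pop() → 25: heap contents = [57]
pop() → 57: heap contents = []
push(80): heap contents = [80]
push(11): heap contents = [11, 80]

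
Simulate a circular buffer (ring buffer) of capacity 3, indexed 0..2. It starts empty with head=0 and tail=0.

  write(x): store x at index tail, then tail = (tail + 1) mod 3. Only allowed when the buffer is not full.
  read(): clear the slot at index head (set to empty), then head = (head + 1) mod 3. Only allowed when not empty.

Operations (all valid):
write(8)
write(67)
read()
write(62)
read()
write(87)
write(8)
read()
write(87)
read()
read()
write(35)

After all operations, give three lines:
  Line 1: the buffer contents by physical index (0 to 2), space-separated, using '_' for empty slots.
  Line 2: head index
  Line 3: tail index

write(8): buf=[8 _ _], head=0, tail=1, size=1
write(67): buf=[8 67 _], head=0, tail=2, size=2
read(): buf=[_ 67 _], head=1, tail=2, size=1
write(62): buf=[_ 67 62], head=1, tail=0, size=2
read(): buf=[_ _ 62], head=2, tail=0, size=1
write(87): buf=[87 _ 62], head=2, tail=1, size=2
write(8): buf=[87 8 62], head=2, tail=2, size=3
read(): buf=[87 8 _], head=0, tail=2, size=2
write(87): buf=[87 8 87], head=0, tail=0, size=3
read(): buf=[_ 8 87], head=1, tail=0, size=2
read(): buf=[_ _ 87], head=2, tail=0, size=1
write(35): buf=[35 _ 87], head=2, tail=1, size=2

Answer: 35 _ 87
2
1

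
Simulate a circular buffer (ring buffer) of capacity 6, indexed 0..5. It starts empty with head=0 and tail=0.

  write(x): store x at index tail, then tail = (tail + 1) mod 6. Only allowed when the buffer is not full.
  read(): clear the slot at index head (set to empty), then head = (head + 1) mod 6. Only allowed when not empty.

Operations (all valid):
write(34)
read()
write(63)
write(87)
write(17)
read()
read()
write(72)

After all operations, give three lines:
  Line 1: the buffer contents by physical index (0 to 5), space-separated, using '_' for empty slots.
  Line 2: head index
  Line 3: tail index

write(34): buf=[34 _ _ _ _ _], head=0, tail=1, size=1
read(): buf=[_ _ _ _ _ _], head=1, tail=1, size=0
write(63): buf=[_ 63 _ _ _ _], head=1, tail=2, size=1
write(87): buf=[_ 63 87 _ _ _], head=1, tail=3, size=2
write(17): buf=[_ 63 87 17 _ _], head=1, tail=4, size=3
read(): buf=[_ _ 87 17 _ _], head=2, tail=4, size=2
read(): buf=[_ _ _ 17 _ _], head=3, tail=4, size=1
write(72): buf=[_ _ _ 17 72 _], head=3, tail=5, size=2

Answer: _ _ _ 17 72 _
3
5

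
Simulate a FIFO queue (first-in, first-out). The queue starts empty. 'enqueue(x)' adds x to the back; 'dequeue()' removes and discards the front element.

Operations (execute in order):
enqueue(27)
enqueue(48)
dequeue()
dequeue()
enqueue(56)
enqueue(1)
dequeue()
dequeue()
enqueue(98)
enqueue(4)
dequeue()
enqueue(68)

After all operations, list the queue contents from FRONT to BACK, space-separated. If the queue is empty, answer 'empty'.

enqueue(27): [27]
enqueue(48): [27, 48]
dequeue(): [48]
dequeue(): []
enqueue(56): [56]
enqueue(1): [56, 1]
dequeue(): [1]
dequeue(): []
enqueue(98): [98]
enqueue(4): [98, 4]
dequeue(): [4]
enqueue(68): [4, 68]

Answer: 4 68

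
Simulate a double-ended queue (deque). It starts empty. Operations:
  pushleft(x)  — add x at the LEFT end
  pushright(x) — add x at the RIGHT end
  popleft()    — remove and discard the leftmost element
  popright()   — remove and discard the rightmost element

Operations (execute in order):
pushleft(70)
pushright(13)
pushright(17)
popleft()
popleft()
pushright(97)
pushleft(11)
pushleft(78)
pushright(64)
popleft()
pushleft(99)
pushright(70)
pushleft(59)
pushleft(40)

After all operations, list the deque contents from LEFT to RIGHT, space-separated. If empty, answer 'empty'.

Answer: 40 59 99 11 17 97 64 70

Derivation:
pushleft(70): [70]
pushright(13): [70, 13]
pushright(17): [70, 13, 17]
popleft(): [13, 17]
popleft(): [17]
pushright(97): [17, 97]
pushleft(11): [11, 17, 97]
pushleft(78): [78, 11, 17, 97]
pushright(64): [78, 11, 17, 97, 64]
popleft(): [11, 17, 97, 64]
pushleft(99): [99, 11, 17, 97, 64]
pushright(70): [99, 11, 17, 97, 64, 70]
pushleft(59): [59, 99, 11, 17, 97, 64, 70]
pushleft(40): [40, 59, 99, 11, 17, 97, 64, 70]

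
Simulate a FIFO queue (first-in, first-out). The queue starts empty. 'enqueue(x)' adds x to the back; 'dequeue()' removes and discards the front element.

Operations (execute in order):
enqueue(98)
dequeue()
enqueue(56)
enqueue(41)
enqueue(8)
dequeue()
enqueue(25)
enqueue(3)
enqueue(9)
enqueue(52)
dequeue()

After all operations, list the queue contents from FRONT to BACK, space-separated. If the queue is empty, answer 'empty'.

enqueue(98): [98]
dequeue(): []
enqueue(56): [56]
enqueue(41): [56, 41]
enqueue(8): [56, 41, 8]
dequeue(): [41, 8]
enqueue(25): [41, 8, 25]
enqueue(3): [41, 8, 25, 3]
enqueue(9): [41, 8, 25, 3, 9]
enqueue(52): [41, 8, 25, 3, 9, 52]
dequeue(): [8, 25, 3, 9, 52]

Answer: 8 25 3 9 52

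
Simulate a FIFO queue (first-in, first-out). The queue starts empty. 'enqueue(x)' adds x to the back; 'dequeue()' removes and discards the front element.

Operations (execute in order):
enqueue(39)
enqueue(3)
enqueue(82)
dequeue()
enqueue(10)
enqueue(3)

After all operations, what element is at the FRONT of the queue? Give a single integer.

enqueue(39): queue = [39]
enqueue(3): queue = [39, 3]
enqueue(82): queue = [39, 3, 82]
dequeue(): queue = [3, 82]
enqueue(10): queue = [3, 82, 10]
enqueue(3): queue = [3, 82, 10, 3]

Answer: 3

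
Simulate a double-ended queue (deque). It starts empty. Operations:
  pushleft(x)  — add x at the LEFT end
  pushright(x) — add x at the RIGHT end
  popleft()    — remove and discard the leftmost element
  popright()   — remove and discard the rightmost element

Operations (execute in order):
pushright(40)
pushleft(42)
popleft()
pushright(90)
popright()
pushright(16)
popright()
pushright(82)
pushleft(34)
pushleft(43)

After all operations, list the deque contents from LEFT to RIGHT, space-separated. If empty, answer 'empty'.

pushright(40): [40]
pushleft(42): [42, 40]
popleft(): [40]
pushright(90): [40, 90]
popright(): [40]
pushright(16): [40, 16]
popright(): [40]
pushright(82): [40, 82]
pushleft(34): [34, 40, 82]
pushleft(43): [43, 34, 40, 82]

Answer: 43 34 40 82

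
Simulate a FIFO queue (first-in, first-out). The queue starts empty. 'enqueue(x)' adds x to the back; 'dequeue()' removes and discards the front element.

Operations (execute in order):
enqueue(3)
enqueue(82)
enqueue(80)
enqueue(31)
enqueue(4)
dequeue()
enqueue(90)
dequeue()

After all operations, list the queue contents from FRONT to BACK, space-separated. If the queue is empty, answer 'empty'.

enqueue(3): [3]
enqueue(82): [3, 82]
enqueue(80): [3, 82, 80]
enqueue(31): [3, 82, 80, 31]
enqueue(4): [3, 82, 80, 31, 4]
dequeue(): [82, 80, 31, 4]
enqueue(90): [82, 80, 31, 4, 90]
dequeue(): [80, 31, 4, 90]

Answer: 80 31 4 90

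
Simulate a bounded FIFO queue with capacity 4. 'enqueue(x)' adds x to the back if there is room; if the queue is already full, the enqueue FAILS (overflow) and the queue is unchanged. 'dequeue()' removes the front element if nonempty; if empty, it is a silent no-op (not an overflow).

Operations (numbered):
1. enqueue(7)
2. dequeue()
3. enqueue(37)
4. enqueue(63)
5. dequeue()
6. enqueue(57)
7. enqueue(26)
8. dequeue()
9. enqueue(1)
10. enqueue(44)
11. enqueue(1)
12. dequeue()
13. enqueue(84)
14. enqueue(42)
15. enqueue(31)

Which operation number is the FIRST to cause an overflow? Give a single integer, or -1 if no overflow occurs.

Answer: 11

Derivation:
1. enqueue(7): size=1
2. dequeue(): size=0
3. enqueue(37): size=1
4. enqueue(63): size=2
5. dequeue(): size=1
6. enqueue(57): size=2
7. enqueue(26): size=3
8. dequeue(): size=2
9. enqueue(1): size=3
10. enqueue(44): size=4
11. enqueue(1): size=4=cap → OVERFLOW (fail)
12. dequeue(): size=3
13. enqueue(84): size=4
14. enqueue(42): size=4=cap → OVERFLOW (fail)
15. enqueue(31): size=4=cap → OVERFLOW (fail)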